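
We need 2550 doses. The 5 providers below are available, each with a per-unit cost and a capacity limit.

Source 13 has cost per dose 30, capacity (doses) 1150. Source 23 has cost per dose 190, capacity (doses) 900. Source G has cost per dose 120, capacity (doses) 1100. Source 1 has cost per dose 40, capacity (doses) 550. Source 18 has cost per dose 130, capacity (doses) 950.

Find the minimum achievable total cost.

158500

Cheapest first:
Take 1150 from Source 13 at 30 ; need 1400 more.
Source 1 (40): use full 550 ; 850 doses to go.
Take 850 from Source G at 120 to finish.
Source 18, Source 23: unused.
Cost = 1150×30 + 550×40 + 850×120 = 158500.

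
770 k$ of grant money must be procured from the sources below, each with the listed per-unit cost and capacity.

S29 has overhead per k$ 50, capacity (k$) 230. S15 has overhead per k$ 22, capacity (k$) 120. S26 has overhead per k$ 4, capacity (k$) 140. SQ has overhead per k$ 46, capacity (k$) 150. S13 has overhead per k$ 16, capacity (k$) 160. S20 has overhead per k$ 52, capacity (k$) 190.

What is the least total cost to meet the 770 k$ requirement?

22660

Fill from the cheapest source first.
Take 140 from S26 at 4 → need 630 more.
Take 160 from S13 at 16 → need 470 more.
S15 (22): use full 120 → 350 k$ to go.
SQ at 46: take all 150 k$ → 200 still needed.
S29 at 50: take 200 of its 230 → requirement met.
S20: unused.
Cost = 140×4 + 160×16 + 120×22 + 150×46 + 200×50 = 22660.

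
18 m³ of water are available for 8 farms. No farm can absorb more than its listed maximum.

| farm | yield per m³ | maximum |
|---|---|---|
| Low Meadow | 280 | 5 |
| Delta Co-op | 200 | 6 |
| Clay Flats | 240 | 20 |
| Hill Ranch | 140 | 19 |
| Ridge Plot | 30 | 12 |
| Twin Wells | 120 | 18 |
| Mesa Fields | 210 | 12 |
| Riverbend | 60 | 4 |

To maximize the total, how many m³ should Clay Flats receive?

13

Order the farms by yield per m³: Low Meadow 280 > Clay Flats 240 > Mesa Fields 210 > Delta Co-op 200 > Hill Ranch 140 > Twin Wells 120 > Riverbend 60 > Ridge Plot 30.
Low Meadow takes 5 to reach its cap of 5 ; 13 left.
Only 13 left; Clay Flats takes them to reach 13.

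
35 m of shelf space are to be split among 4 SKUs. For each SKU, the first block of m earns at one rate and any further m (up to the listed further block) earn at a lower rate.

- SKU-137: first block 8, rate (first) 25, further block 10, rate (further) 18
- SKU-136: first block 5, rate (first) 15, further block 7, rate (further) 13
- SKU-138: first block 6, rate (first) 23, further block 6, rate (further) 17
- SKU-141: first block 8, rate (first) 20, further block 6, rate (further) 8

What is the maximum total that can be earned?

729

Order all 8 blocks by rate: SKU-137/first 25 > SKU-138/first 23 > SKU-141/first 20 > SKU-137/second 18 > SKU-138/second 17 > SKU-136/first 15 > SKU-136/second 13 > SKU-141/second 8.
Fill SKU-137 first block (8 at 25) → 27 left.
Fill SKU-138 first block (6 at 23) → 21 left.
Fill SKU-141 first block (8 at 20) → 13 left.
SKU-137 second at 18: fill all 10 → 3 left.
3 remain; put them into SKU-138 second at 17.
Total = 25×8 + 23×6 + 20×8 + 18×10 + 17×3 = 729.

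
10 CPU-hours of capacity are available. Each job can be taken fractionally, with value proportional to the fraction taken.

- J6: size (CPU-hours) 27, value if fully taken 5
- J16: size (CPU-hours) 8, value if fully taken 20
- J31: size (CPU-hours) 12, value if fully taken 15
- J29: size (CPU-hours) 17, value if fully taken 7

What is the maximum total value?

22.5

Rank by value-to-size ratio: J16 20/8≈2.5, J31 15/12≈1.25, J29 7/17≈0.412, J6 5/27≈0.185.
All 8 CPU-hours of J16 fit (value 20) ; 2 remain.
Fill the last 2 CPU-hours with part of J31: 2/12 of it earns 2.5.
Total value = 22.5.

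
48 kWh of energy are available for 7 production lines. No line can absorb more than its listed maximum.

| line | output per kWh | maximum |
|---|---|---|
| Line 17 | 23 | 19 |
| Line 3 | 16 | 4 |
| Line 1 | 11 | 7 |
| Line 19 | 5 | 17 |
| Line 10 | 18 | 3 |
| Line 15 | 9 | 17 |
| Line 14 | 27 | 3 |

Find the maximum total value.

Order the production lines by output per kWh: Line 14 27 > Line 17 23 > Line 10 18 > Line 3 16 > Line 1 11 > Line 15 9 > Line 19 5.
Line 14: +3 to 3 (cap) — 45 left.
Line 17: +19 to 19 (cap) — 26 left.
Line 10: +3 to 3 (cap) — 23 left.
Line 3 takes 4 to reach its cap of 4 — 19 left.
Give Line 1 7 to hit its cap of 7 — 12 left.
Line 15: +12 (room for 17) → 12. Pool exhausted.
Total = 23×19 + 16×4 + 11×7 + 18×3 + 9×12 + 27×3 = 821.

821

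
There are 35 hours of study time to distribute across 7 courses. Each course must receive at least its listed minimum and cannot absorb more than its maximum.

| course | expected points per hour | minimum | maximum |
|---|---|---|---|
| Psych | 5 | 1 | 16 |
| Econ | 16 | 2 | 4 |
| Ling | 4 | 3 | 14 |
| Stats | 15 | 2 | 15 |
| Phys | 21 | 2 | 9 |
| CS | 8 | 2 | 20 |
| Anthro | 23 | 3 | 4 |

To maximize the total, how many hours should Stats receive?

12

Meeting every minimum uses 1+2+3+2+2+2+3 = 15 hours, leaving 20.
Rank by expected points per hour: Anthro 23 > Phys 21 > Econ 16 > Stats 15 > CS 8 > Psych 5 > Ling 4.
Give Anthro 1 more to hit its cap of 4 ; 19 left.
Phys: +7 to 9 (cap) ; 12 left.
Econ takes 2 more to reach its cap of 4 ; 10 left.
Stats has room for 13 more but only 10 remain, so it gets 12.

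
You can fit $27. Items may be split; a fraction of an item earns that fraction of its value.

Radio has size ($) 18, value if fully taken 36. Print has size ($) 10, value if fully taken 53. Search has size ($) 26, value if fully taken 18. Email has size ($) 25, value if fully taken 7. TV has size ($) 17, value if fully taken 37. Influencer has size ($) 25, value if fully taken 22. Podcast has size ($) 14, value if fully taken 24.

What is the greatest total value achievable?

Rank by value-to-size ratio: Print 53/10≈5.3, TV 37/17≈2.18, Radio 36/18≈2, Podcast 24/14≈1.71, Influencer 22/25≈0.88, Search 18/26≈0.692, Email 7/25≈0.28.
All 10 $ of Print fit (value 53) ; 17 remain.
TV: take in full, 17 $ for value 37 ; 0 left.
Total value = 90.

90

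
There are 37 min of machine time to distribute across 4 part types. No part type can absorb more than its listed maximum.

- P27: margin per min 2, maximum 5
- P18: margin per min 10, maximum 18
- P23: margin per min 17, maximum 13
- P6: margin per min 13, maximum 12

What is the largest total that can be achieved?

Rank by margin per min: P23 17 > P6 13 > P18 10 > P27 2.
P23: +13 to 13 (cap) → 24 left.
P6: +12 to 12 (cap) → 12 left.
P18: +12 (room for 18) → 12. Pool exhausted.
Total = 10×12 + 17×13 + 13×12 = 497.

497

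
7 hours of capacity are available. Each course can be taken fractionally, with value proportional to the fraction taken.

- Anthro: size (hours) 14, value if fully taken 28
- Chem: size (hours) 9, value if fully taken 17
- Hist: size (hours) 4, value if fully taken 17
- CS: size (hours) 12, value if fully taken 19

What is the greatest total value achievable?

23

Best value per unit of size first: Hist 17/4≈4.25, Anthro 28/14≈2, Chem 17/9≈1.89, CS 19/12≈1.58.
Hist: take in full, 4 hours for value 17 — 3 left.
3 hours left: a 3/14 share of Anthro gives 28×3/14 = 6.
Total value = 23.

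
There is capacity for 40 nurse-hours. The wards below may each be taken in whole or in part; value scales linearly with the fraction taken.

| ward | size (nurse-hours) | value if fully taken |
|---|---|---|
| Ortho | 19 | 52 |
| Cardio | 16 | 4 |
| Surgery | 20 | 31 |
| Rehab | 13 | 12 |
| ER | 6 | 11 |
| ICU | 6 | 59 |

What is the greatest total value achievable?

Sort by value density: ICU 59/6≈9.83, Ortho 52/19≈2.74, ER 11/6≈1.83, Surgery 31/20≈1.55, Rehab 12/13≈0.923, Cardio 4/16≈0.25.
Take all of ICU (6 nurse-hours, value 59) ; 34 nurse-hours left.
Ortho: take in full, 19 nurse-hours for value 52 ; 15 left.
All 6 nurse-hours of ER fit (value 11) ; 9 remain.
9 nurse-hours left: a 9/20 share of Surgery gives 31×9/20 = 13.95.
Total value = 135.95.

135.95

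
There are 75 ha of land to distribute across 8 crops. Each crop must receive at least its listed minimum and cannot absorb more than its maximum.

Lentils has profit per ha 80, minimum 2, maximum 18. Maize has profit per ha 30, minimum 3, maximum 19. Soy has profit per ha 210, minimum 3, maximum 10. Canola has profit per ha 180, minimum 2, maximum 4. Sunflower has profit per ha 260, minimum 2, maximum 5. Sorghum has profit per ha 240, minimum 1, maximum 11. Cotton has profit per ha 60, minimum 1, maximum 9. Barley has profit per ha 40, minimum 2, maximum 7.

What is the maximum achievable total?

Meeting every minimum uses 2+3+3+2+2+1+1+2 = 16 ha, leaving 59.
Order the crops by profit per ha: Sunflower 260 > Sorghum 240 > Soy 210 > Canola 180 > Lentils 80 > Cotton 60 > Barley 40 > Maize 30.
Sunflower takes 3 more to reach its cap of 5 → 56 left.
Sorghum takes 10 more to reach its cap of 11 → 46 left.
Soy: +7 to 10 (cap) → 39 left.
Give Canola 2 more to hit its cap of 4 → 37 left.
Lentils: +16 to 18 (cap) → 21 left.
Cotton: +8 to 9 (cap) → 13 left.
Barley takes 5 more to reach its cap of 7 → 8 left.
Only 8 left; Maize takes them to reach 11.
Total = 80×18 + 30×11 + 210×10 + 180×4 + 260×5 + 240×11 + 60×9 + 40×7 = 9350.

9350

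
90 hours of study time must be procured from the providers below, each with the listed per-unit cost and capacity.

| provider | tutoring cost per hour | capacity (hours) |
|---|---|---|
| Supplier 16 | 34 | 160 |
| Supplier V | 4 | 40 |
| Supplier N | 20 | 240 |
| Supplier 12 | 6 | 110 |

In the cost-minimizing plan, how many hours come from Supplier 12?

50

Fill from the cheapest provider first.
Take 40 from Supplier V at 4 ; need 50 more.
Supplier 12 (6): take the remaining 50 ; done.
Supplier N, Supplier 16: unused.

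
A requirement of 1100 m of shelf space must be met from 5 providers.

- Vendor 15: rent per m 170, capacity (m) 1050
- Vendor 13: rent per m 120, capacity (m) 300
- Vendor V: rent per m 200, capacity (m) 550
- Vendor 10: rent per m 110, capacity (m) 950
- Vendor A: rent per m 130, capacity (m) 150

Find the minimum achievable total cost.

122500

Fill from the cheapest provider first.
Vendor 10 (110): use full 950 — 150 m to go.
Vendor 13 at 120: take 150 of its 300 — requirement met.
Vendor A, Vendor 15, Vendor V: unused.
Cost = 950×110 + 150×120 = 122500.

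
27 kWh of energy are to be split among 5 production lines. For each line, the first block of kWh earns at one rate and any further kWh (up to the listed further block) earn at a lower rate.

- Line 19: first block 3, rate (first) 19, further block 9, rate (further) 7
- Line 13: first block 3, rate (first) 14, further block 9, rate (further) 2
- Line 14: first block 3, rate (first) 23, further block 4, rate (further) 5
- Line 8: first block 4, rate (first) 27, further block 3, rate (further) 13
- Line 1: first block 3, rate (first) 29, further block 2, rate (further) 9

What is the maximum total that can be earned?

462

Order all 10 blocks by rate: Line 1/first 29 > Line 8/first 27 > Line 14/first 23 > Line 19/first 19 > Line 13/first 14 > Line 8/second 13 > Line 1/second 9 > Line 19/second 7 > Line 14/second 5 > Line 13/second 2.
Fill Line 1 first block (3 at 29) — 24 left.
Fill Line 8 first block (4 at 27) — 20 left.
Line 14/first (23): +3 — 17 left.
Fill Line 19 first block (3 at 19) — 14 left.
Line 13 first at 14: fill all 3 — 11 left.
Line 8 second at 13: fill all 3 — 8 left.
Line 1 second at 9: fill all 2 — 6 left.
6 remain; put them into Line 19 second at 7.
Total = 29×3 + 27×4 + 23×3 + 19×3 + 14×3 + 13×3 + 9×2 + 7×6 = 462.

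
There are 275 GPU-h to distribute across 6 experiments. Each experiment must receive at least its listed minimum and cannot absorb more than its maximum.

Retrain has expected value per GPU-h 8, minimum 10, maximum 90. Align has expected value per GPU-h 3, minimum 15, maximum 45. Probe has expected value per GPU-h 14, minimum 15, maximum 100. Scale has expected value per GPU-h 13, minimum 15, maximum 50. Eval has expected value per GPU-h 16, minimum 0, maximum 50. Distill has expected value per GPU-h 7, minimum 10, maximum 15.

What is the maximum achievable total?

Meeting every minimum uses 10+15+15+15+0+10 = 65 GPU-h, leaving 210.
Order the experiments by expected value per GPU-h: Eval 16 > Probe 14 > Scale 13 > Retrain 8 > Distill 7 > Align 3.
Eval: +50 to 50 (cap) → 160 left.
Probe: +85 to 100 (cap) → 75 left.
Give Scale 35 more to hit its cap of 50 → 40 left.
Retrain has room for 80 more but only 40 remain, so it gets 50.
Total = 8×50 + 3×15 + 14×100 + 13×50 + 16×50 + 7×10 = 3365.

3365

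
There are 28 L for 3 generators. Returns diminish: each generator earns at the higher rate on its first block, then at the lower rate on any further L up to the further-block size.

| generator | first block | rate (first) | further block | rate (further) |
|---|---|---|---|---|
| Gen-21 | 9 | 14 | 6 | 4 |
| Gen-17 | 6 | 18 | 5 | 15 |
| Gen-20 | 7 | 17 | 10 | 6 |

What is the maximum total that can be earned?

Rank every tier by rate: Gen-17/T1 18 > Gen-20/T1 17 > Gen-17/T2 15 > Gen-21/T1 14 > Gen-20/T2 6 > Gen-21/T2 4.
Gen-17/T1 (18): +6 — 22 left.
Gen-20/T1 (17): +7 — 15 left.
Fill Gen-17 T2 block (5 at 15) — 10 left.
Gen-21 T1 at 14: fill all 9 — 1 left.
1 remain; put them into Gen-20 T2 at 6.
Total = 18×6 + 17×7 + 15×5 + 14×9 + 6×1 = 434.

434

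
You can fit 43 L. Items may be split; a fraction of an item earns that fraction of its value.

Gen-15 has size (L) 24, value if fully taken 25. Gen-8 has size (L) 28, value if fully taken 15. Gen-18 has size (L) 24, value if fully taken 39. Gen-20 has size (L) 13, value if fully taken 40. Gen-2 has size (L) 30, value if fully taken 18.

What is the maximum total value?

85.25

Best value per unit of size first: Gen-20 40/13≈3.08, Gen-18 39/24≈1.62, Gen-15 25/24≈1.04, Gen-2 18/30≈0.6, Gen-8 15/28≈0.536.
All 13 L of Gen-20 fit (value 40) — 30 remain.
All 24 L of Gen-18 fit (value 39) — 6 remain.
6 L left: a 6/24 share of Gen-15 gives 25×6/24 = 6.25.
Total value = 85.25.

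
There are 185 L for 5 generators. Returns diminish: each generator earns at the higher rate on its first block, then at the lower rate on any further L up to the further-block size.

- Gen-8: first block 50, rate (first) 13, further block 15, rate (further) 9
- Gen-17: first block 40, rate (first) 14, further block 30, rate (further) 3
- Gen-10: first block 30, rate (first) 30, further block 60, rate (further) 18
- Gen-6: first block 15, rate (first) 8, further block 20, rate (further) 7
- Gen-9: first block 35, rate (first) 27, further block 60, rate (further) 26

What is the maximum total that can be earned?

4485

Order all 10 blocks by rate: Gen-10/T1 30 > Gen-9/T1 27 > Gen-9/T2 26 > Gen-10/T2 18 > Gen-17/T1 14 > Gen-8/T1 13 > Gen-8/T2 9 > Gen-6/T1 8 > Gen-6/T2 7 > Gen-17/T2 3.
Gen-10/T1 (30): +30 — 155 left.
Gen-9/T1 (27): +35 — 120 left.
Gen-9 T2 at 26: fill all 60 — 60 left.
Gen-10/T2 (18): +60 — 0 left.
Total = 30×30 + 27×35 + 26×60 + 18×60 = 4485.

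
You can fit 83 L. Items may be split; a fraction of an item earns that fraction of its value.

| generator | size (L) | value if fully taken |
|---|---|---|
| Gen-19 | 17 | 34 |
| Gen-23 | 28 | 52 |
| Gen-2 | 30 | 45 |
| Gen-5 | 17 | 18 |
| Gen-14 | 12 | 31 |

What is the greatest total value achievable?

156

Best value per unit of size first: Gen-14 31/12≈2.58, Gen-19 34/17≈2, Gen-23 52/28≈1.86, Gen-2 45/30≈1.5, Gen-5 18/17≈1.06.
Take all of Gen-14 (12 L, value 31) → 71 L left.
Take all of Gen-19 (17 L, value 34) → 54 L left.
Take all of Gen-23 (28 L, value 52) → 26 L left.
Fill the last 26 L with part of Gen-2: 26/30 of it earns 39.
Total value = 156.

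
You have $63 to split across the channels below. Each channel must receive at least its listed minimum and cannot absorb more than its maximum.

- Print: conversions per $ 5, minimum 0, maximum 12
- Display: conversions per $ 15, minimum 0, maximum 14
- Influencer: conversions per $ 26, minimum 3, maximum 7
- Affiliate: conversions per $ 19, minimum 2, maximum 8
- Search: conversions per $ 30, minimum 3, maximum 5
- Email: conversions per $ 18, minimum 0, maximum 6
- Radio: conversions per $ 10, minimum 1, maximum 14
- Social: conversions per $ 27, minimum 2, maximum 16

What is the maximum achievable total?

Meeting every minimum uses 0+0+3+2+3+0+1+2 = 11 $, leaving 52.
Rank by conversions per $: Search 30 > Social 27 > Influencer 26 > Affiliate 19 > Email 18 > Display 15 > Radio 10 > Print 5.
Search: +2 to 5 (cap) — 50 left.
Social takes 14 more to reach its cap of 16 — 36 left.
Give Influencer 4 more to hit its cap of 7 — 32 left.
Affiliate: +6 to 8 (cap) — 26 left.
Give Email 6 more to hit its cap of 6 — 20 left.
Give Display 14 more to hit its cap of 14 — 6 left.
Radio has room for 13 more but only 6 remain, so it gets 7.
Total = 15×14 + 26×7 + 19×8 + 30×5 + 18×6 + 10×7 + 27×16 = 1304.

1304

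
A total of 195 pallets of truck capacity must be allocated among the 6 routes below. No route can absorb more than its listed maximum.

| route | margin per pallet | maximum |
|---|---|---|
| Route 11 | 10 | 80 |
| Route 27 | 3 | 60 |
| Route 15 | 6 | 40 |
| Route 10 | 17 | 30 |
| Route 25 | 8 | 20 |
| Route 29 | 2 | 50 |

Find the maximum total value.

1785

Order the routes by margin per pallet: Route 10 17 > Route 11 10 > Route 25 8 > Route 15 6 > Route 27 3 > Route 29 2.
Give Route 10 30 to hit its cap of 30 → 165 left.
Route 11 takes 80 to reach its cap of 80 → 85 left.
Route 25 takes 20 to reach its cap of 20 → 65 left.
Route 15 takes 40 to reach its cap of 40 → 25 left.
Only 25 left; Route 27 takes them to reach 25.
Total = 10×80 + 3×25 + 6×40 + 17×30 + 8×20 = 1785.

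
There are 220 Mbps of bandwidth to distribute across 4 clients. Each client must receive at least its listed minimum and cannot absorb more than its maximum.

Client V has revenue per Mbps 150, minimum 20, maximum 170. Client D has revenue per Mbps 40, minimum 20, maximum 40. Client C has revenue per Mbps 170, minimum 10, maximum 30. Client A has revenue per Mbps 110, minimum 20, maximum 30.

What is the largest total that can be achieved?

Meeting every minimum uses 20+20+10+20 = 70 Mbps, leaving 150.
Highest revenue per Mbps first: Client C 170 > Client V 150 > Client A 110 > Client D 40.
Client C takes 20 more to reach its cap of 30 ; 130 left.
Only 130 left; Client V takes them to reach 150.
Total = 150×150 + 40×20 + 170×30 + 110×20 = 30600.

30600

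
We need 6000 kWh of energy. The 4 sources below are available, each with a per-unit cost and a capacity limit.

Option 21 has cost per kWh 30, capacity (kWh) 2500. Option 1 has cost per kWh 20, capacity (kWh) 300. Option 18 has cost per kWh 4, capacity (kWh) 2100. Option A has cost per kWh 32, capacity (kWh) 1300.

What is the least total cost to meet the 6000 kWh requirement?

Cheapest first:
Option 18 (4): use full 2100 ; 3900 kWh to go.
Take 300 from Option 1 at 20 ; need 3600 more.
Option 21 at 30: take all 2500 kWh ; 1100 still needed.
Take 1100 from Option A at 32 to finish.
Cost = 2100×4 + 300×20 + 2500×30 + 1100×32 = 124600.

124600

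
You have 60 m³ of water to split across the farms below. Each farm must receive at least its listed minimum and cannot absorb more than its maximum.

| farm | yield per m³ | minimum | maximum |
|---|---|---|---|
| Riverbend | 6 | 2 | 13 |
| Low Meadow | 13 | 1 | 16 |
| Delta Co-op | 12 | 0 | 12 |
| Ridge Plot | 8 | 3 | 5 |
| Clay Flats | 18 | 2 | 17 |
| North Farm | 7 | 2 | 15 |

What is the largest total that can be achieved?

766

Meeting every minimum uses 2+1+0+3+2+2 = 10 m³, leaving 50.
Highest yield per m³ first: Clay Flats 18 > Low Meadow 13 > Delta Co-op 12 > Ridge Plot 8 > North Farm 7 > Riverbend 6.
Clay Flats takes 15 more to reach its cap of 17 → 35 left.
Low Meadow takes 15 more to reach its cap of 16 → 20 left.
Give Delta Co-op 12 more to hit its cap of 12 → 8 left.
Ridge Plot takes 2 more to reach its cap of 5 → 6 left.
Only 6 left; North Farm takes them to reach 8.
Total = 6×2 + 13×16 + 12×12 + 8×5 + 18×17 + 7×8 = 766.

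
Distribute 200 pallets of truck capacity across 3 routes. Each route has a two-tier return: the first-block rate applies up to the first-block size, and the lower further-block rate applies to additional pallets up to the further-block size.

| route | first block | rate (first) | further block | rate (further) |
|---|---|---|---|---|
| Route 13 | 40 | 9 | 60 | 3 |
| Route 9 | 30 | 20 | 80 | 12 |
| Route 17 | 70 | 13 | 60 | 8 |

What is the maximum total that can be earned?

Rank every tier by rate: Route 9/first 20 > Route 17/first 13 > Route 9/second 12 > Route 13/first 9 > Route 17/second 8 > Route 13/second 3.
Fill Route 9 first block (30 at 20) — 170 left.
Fill Route 17 first block (70 at 13) — 100 left.
Fill Route 9 second block (80 at 12) — 20 left.
Route 13/first: +20 of 40 at 9; pool empty.
Total = 20×30 + 13×70 + 12×80 + 9×20 = 2650.

2650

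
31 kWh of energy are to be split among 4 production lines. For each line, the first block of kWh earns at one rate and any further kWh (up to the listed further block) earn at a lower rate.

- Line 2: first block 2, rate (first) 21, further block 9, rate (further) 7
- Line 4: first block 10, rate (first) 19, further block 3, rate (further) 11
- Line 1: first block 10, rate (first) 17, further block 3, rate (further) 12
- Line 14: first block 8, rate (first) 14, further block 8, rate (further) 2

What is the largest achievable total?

Rank every tier by rate: Line 2/T1 21 > Line 4/T1 19 > Line 1/T1 17 > Line 14/T1 14 > Line 1/T2 12 > Line 4/T2 11 > Line 2/T2 7 > Line 14/T2 2.
Line 2/T1 (21): +2 ; 29 left.
Fill Line 4 T1 block (10 at 19) ; 19 left.
Line 1/T1 (17): +10 ; 9 left.
Fill Line 14 T1 block (8 at 14) ; 1 left.
1 remain; put them into Line 1 T2 at 12.
Total = 21×2 + 19×10 + 17×10 + 14×8 + 12×1 = 526.

526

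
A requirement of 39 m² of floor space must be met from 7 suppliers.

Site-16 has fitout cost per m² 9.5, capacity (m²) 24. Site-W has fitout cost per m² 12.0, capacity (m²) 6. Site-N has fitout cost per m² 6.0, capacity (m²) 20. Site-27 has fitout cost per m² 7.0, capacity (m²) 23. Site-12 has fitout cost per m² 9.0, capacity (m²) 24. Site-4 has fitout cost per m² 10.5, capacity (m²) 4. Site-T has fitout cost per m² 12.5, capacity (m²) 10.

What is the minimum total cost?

253

Fill from the cheapest supplier first.
Take 20 from Site-N at 6.0 — need 19 more.
Site-27 (7.0): take the remaining 19 — done.
Site-12, Site-16, Site-4, Site-W, Site-T: unused.
Cost = 20×6.0 + 19×7.0 = 253.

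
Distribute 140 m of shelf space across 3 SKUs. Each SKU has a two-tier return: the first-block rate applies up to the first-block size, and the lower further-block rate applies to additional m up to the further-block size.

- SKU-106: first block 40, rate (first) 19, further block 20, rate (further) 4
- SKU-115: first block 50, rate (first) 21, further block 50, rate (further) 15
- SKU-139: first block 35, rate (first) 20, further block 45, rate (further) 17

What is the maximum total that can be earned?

Order all 6 blocks by rate: SKU-115/tier1 21 > SKU-139/tier1 20 > SKU-106/tier1 19 > SKU-139/tier2 17 > SKU-115/tier2 15 > SKU-106/tier2 4.
SKU-115/tier1 (21): +50 ; 90 left.
Fill SKU-139 tier1 block (35 at 20) ; 55 left.
Fill SKU-106 tier1 block (40 at 19) ; 15 left.
15 remain; put them into SKU-139 tier2 at 17.
Total = 21×50 + 20×35 + 19×40 + 17×15 = 2765.

2765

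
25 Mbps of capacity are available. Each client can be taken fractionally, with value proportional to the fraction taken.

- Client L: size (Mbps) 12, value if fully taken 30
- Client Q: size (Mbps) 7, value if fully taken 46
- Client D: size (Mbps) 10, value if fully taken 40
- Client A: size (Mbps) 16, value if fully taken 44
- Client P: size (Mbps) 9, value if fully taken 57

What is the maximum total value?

139

Sort by value density: Client Q 46/7≈6.57, Client P 57/9≈6.33, Client D 40/10≈4, Client A 44/16≈2.75, Client L 30/12≈2.5.
Take all of Client Q (7 Mbps, value 46) → 18 Mbps left.
Take all of Client P (9 Mbps, value 57) → 9 Mbps left.
Fill the last 9 Mbps with part of Client D: 9/10 of it earns 36.
Total value = 139.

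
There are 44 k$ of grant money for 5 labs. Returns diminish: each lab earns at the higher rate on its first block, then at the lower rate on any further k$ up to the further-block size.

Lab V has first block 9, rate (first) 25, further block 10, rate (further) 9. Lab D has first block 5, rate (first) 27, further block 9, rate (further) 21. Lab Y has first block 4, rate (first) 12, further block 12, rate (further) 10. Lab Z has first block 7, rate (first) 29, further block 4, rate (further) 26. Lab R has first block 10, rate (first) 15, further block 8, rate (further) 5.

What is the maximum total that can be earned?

Order all 10 blocks by rate: Lab Z/tier1 29 > Lab D/tier1 27 > Lab Z/tier2 26 > Lab V/tier1 25 > Lab D/tier2 21 > Lab R/tier1 15 > Lab Y/tier1 12 > Lab Y/tier2 10 > Lab V/tier2 9 > Lab R/tier2 5.
Fill Lab Z tier1 block (7 at 29) ; 37 left.
Fill Lab D tier1 block (5 at 27) ; 32 left.
Fill Lab Z tier2 block (4 at 26) ; 28 left.
Fill Lab V tier1 block (9 at 25) ; 19 left.
Lab D tier2 at 21: fill all 9 ; 10 left.
Lab R tier1 at 15: fill all 10 ; 0 left.
Total = 29×7 + 27×5 + 26×4 + 25×9 + 21×9 + 15×10 = 1006.

1006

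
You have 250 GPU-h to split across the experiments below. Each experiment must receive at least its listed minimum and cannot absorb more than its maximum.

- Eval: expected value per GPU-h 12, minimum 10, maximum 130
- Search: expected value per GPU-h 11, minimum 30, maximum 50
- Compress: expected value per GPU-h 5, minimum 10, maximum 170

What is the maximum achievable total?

Meeting every minimum uses 10+30+10 = 50 GPU-h, leaving 200.
Highest expected value per GPU-h first: Eval 12 > Search 11 > Compress 5.
Eval: +120 to 130 (cap) — 80 left.
Search: +20 to 50 (cap) — 60 left.
Compress: +60 (room for 160) → 70. Pool exhausted.
Total = 12×130 + 11×50 + 5×70 = 2460.

2460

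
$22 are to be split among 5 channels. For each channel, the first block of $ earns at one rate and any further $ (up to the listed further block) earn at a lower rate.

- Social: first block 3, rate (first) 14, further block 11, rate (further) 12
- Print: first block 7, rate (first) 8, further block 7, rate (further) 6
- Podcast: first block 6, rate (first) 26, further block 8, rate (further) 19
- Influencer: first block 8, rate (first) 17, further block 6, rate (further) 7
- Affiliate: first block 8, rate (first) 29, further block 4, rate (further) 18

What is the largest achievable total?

Treat each block as its own option and order by rate: Affiliate/first 29 > Podcast/first 26 > Podcast/second 19 > Affiliate/second 18 > Influencer/first 17 > Social/first 14 > Social/second 12 > Print/first 8 > Influencer/second 7 > Print/second 6.
Fill Affiliate first block (8 at 29) — 14 left.
Fill Podcast first block (6 at 26) — 8 left.
Podcast/second (19): +8 — 0 left.
Total = 29×8 + 26×6 + 19×8 = 540.

540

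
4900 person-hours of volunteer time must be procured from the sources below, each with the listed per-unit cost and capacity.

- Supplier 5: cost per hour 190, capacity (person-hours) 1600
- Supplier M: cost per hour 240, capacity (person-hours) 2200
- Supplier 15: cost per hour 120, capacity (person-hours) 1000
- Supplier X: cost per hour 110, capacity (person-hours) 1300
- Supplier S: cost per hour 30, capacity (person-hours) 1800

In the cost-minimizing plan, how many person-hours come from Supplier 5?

800

Use sources in increasing cost order.
Supplier S at 30: take all 1800 person-hours ; 3100 still needed.
Supplier X at 110: take all 1300 person-hours ; 1800 still needed.
Supplier 15 at 120: take all 1000 person-hours ; 800 still needed.
Supplier 5 (190): take the remaining 800 ; done.
Supplier M: unused.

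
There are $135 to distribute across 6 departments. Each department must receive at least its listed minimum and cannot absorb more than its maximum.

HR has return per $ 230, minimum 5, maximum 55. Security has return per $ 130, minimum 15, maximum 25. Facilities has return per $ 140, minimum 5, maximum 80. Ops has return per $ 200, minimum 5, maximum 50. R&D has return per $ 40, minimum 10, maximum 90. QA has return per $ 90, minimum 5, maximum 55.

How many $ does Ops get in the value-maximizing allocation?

45

Meeting every minimum uses 5+15+5+5+10+5 = 45 $, leaving 90.
Rank by return per $: HR 230 > Ops 200 > Facilities 140 > Security 130 > QA 90 > R&D 40.
HR takes 50 more to reach its cap of 55 — 40 left.
Only 40 left; Ops takes them to reach 45.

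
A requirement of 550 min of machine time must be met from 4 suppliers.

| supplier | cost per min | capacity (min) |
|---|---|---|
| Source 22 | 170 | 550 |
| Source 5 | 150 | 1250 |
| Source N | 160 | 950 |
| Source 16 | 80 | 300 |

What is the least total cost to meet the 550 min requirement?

Cheapest first:
Take 300 from Source 16 at 80 ; need 250 more.
Source 5 at 150: take 250 of its 1250 ; requirement met.
Source N, Source 22: unused.
Cost = 300×80 + 250×150 = 61500.

61500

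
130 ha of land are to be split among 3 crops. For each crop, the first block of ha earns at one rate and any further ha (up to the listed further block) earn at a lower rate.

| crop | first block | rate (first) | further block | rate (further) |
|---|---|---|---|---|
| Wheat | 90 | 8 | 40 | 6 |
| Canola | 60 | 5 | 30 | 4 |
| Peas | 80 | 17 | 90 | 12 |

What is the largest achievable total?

1960

Rank every tier by rate: Peas/T1 17 > Peas/T2 12 > Wheat/T1 8 > Wheat/T2 6 > Canola/T1 5 > Canola/T2 4.
Peas/T1 (17): +80 — 50 left.
Peas/T2: +50 of 90 at 12; pool empty.
Total = 17×80 + 12×50 = 1960.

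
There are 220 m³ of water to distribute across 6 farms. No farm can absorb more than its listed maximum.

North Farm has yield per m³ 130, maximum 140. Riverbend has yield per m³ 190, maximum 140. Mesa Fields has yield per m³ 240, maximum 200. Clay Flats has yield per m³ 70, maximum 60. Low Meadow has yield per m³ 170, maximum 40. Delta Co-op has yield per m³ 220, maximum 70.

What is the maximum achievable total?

Highest yield per m³ first: Mesa Fields 240 > Delta Co-op 220 > Riverbend 190 > Low Meadow 170 > North Farm 130 > Clay Flats 70.
Mesa Fields: +200 to 200 (cap) → 20 left.
Delta Co-op: +20 (room for 70) → 20. Pool exhausted.
Total = 240×200 + 220×20 = 52400.

52400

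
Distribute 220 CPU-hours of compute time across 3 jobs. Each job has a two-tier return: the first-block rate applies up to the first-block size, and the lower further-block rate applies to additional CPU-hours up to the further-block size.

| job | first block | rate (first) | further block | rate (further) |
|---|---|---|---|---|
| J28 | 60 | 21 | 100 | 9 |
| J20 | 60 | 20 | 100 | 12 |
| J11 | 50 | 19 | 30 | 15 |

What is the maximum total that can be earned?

Order all 6 blocks by rate: J28/tier1 21 > J20/tier1 20 > J11/tier1 19 > J11/tier2 15 > J20/tier2 12 > J28/tier2 9.
Fill J28 tier1 block (60 at 21) — 160 left.
J20 tier1 at 20: fill all 60 — 100 left.
Fill J11 tier1 block (50 at 19) — 50 left.
Fill J11 tier2 block (30 at 15) — 20 left.
20 remain; put them into J20 tier2 at 12.
Total = 21×60 + 20×60 + 19×50 + 15×30 + 12×20 = 4100.

4100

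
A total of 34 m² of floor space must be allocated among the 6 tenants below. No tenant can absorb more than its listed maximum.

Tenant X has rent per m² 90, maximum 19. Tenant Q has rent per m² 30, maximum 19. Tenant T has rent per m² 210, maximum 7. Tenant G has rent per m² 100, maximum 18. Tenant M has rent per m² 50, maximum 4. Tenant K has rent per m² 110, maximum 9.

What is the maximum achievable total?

4260

Highest rent per m² first: Tenant T 210 > Tenant K 110 > Tenant G 100 > Tenant X 90 > Tenant M 50 > Tenant Q 30.
Tenant T takes 7 to reach its cap of 7 ; 27 left.
Tenant K: +9 to 9 (cap) ; 18 left.
Tenant G: +18 to 18 (cap) ; 0 left.
Total = 210×7 + 100×18 + 110×9 = 4260.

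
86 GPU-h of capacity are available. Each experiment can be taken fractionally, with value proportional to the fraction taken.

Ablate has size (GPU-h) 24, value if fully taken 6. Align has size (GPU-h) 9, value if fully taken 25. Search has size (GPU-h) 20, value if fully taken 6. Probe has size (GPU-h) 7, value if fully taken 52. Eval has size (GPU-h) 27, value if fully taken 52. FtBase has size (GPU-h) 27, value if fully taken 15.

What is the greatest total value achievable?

148.8

Sort by value density: Probe 52/7≈7.43, Align 25/9≈2.78, Eval 52/27≈1.93, FtBase 15/27≈0.556, Search 6/20≈0.3, Ablate 6/24≈0.25.
Take all of Probe (7 GPU-h, value 52) ; 79 GPU-h left.
Align: take in full, 9 GPU-h for value 25 ; 70 left.
All 27 GPU-h of Eval fit (value 52) ; 43 remain.
FtBase: take in full, 27 GPU-h for value 15 ; 16 left.
Only 16 GPU-h remain; take 16/20 of Search for value 6×16/20 = 4.8.
Total value = 148.8.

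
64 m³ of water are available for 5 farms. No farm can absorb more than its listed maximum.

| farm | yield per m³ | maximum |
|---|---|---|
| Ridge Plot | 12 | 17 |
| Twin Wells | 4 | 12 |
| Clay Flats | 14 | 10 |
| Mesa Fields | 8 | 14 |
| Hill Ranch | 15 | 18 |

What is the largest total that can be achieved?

746

Order the farms by yield per m³: Hill Ranch 15 > Clay Flats 14 > Ridge Plot 12 > Mesa Fields 8 > Twin Wells 4.
Hill Ranch takes 18 to reach its cap of 18 → 46 left.
Clay Flats: +10 to 10 (cap) → 36 left.
Ridge Plot takes 17 to reach its cap of 17 → 19 left.
Mesa Fields: +14 to 14 (cap) → 5 left.
Twin Wells has room for 12 but only 5 remain, so it gets 5.
Total = 12×17 + 4×5 + 14×10 + 8×14 + 15×18 = 746.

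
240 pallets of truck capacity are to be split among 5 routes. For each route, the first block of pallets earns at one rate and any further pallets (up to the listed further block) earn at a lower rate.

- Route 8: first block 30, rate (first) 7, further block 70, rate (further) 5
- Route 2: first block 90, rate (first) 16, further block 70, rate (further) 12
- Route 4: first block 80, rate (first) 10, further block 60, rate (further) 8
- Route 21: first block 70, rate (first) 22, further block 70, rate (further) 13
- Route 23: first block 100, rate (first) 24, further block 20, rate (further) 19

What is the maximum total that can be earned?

Order all 10 blocks by rate: Route 23/first 24 > Route 21/first 22 > Route 23/second 19 > Route 2/first 16 > Route 21/second 13 > Route 2/second 12 > Route 4/first 10 > Route 4/second 8 > Route 8/first 7 > Route 8/second 5.
Route 23 first at 24: fill all 100 → 140 left.
Fill Route 21 first block (70 at 22) → 70 left.
Route 23 second at 19: fill all 20 → 50 left.
Route 2/first: +50 of 90 at 16; pool empty.
Total = 24×100 + 22×70 + 19×20 + 16×50 = 5120.

5120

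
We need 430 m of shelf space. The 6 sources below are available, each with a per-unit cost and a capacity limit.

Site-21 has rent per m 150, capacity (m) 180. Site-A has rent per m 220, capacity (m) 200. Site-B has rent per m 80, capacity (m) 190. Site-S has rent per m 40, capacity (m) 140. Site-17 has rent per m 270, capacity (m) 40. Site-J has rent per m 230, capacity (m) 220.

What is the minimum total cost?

Cheapest first:
Take 140 from Site-S at 40 ; need 290 more.
Site-B at 80: take all 190 m ; 100 still needed.
Site-21 at 150: take 100 of its 180 ; requirement met.
Site-A, Site-J, Site-17: unused.
Cost = 140×40 + 190×80 + 100×150 = 35800.

35800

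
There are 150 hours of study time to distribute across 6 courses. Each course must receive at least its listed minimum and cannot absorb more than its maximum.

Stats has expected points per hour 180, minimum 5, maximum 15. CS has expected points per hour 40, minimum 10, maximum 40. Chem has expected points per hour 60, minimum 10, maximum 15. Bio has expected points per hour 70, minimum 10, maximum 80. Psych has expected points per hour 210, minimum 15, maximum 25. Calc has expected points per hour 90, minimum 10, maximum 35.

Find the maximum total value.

Meeting every minimum uses 5+10+10+10+15+10 = 60 hours, leaving 90.
Order the courses by expected points per hour: Psych 210 > Stats 180 > Calc 90 > Bio 70 > Chem 60 > CS 40.
Psych takes 10 more to reach its cap of 25 ; 80 left.
Give Stats 10 more to hit its cap of 15 ; 70 left.
Calc: +25 to 35 (cap) ; 45 left.
Bio has room for 70 more but only 45 remain, so it gets 55.
Total = 180×15 + 40×10 + 60×10 + 70×55 + 210×25 + 90×35 = 15950.

15950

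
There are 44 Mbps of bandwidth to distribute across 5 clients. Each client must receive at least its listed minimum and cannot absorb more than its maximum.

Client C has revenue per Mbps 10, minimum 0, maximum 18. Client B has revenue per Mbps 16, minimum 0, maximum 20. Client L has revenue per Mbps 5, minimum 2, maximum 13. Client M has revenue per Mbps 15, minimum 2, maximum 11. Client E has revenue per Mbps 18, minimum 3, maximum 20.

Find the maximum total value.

720

Meeting every minimum uses 0+0+2+2+3 = 7 Mbps, leaving 37.
Highest revenue per Mbps first: Client E 18 > Client B 16 > Client M 15 > Client C 10 > Client L 5.
Client E takes 17 more to reach its cap of 20 — 20 left.
Client B takes 20 more to reach its cap of 20 — 0 left.
Total = 16×20 + 5×2 + 15×2 + 18×20 = 720.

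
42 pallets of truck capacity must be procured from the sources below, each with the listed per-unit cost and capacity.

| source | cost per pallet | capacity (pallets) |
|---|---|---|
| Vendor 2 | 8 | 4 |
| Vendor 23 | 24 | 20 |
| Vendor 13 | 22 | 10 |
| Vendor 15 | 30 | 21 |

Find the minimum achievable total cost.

972

Fill from the cheapest source first.
Take 4 from Vendor 2 at 8 — need 38 more.
Take 10 from Vendor 13 at 22 — need 28 more.
Take 20 from Vendor 23 at 24 — need 8 more.
Vendor 15 (30): take the remaining 8 — done.
Cost = 4×8 + 10×22 + 20×24 + 8×30 = 972.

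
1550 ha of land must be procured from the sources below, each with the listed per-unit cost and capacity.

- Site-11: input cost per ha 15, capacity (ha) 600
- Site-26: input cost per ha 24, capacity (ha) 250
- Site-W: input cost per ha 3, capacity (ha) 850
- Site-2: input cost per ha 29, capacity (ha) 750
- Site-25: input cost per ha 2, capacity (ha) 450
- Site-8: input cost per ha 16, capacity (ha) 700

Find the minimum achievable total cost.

7200

Fill from the cheapest source first.
Take 450 from Site-25 at 2 → need 1100 more.
Site-W at 3: take all 850 ha → 250 still needed.
Site-11 (15): take the remaining 250 → done.
Site-8, Site-26, Site-2: unused.
Cost = 450×2 + 850×3 + 250×15 = 7200.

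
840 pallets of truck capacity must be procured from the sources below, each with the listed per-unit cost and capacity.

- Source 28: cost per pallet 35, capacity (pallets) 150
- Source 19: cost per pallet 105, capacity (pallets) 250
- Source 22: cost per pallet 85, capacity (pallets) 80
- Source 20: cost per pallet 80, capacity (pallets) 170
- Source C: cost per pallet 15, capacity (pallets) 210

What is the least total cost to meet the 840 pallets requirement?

Use sources in increasing cost order.
Take 210 from Source C at 15 ; need 630 more.
Source 28 at 35: take all 150 pallets ; 480 still needed.
Source 20 (80): use full 170 ; 310 pallets to go.
Source 22 (85): use full 80 ; 230 pallets to go.
Source 19 at 105: take 230 of its 250 ; requirement met.
Cost = 210×15 + 150×35 + 170×80 + 80×85 + 230×105 = 52950.

52950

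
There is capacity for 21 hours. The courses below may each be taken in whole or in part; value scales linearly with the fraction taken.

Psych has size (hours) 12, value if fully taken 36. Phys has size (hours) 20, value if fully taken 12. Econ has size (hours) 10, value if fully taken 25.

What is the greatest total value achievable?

Sort by value density: Psych 36/12≈3, Econ 25/10≈2.5, Phys 12/20≈0.6.
All 12 hours of Psych fit (value 36) → 9 remain.
Fill the last 9 hours with part of Econ: 9/10 of it earns 22.5.
Total value = 58.5.

58.5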